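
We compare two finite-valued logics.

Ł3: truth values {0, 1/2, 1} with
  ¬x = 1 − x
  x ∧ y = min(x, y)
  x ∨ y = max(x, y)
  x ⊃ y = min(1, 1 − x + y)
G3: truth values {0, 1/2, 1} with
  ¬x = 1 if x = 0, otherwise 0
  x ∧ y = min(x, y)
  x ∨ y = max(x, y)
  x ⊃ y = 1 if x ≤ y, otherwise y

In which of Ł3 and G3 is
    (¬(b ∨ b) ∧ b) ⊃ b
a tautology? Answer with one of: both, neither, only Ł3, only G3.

both

In Ł3: every assignment gives 1 — tautology.
In G3: every assignment gives 1 — tautology.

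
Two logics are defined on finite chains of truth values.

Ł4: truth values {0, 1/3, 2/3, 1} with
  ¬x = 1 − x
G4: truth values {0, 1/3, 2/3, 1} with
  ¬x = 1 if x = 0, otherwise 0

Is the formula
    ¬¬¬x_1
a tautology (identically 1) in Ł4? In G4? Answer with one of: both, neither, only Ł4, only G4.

neither

In Ł4: at x_1 = 1/3 the value is 2/3 — not a tautology.
In G4: at x_1 = 1/3 the value is 0 — not a tautology.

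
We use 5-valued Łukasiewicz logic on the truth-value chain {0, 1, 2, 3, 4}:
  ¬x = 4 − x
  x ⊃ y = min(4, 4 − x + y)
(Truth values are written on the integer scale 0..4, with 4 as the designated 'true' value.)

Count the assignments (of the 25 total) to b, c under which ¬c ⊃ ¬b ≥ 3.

value 4: 15 assignments (counts)
value 3: 4 assignments (counts)
value 2: 3 assignments
value 1: 2 assignments
value 0: 1 assignment
So 19 of the 25 assignments meet the threshold.

19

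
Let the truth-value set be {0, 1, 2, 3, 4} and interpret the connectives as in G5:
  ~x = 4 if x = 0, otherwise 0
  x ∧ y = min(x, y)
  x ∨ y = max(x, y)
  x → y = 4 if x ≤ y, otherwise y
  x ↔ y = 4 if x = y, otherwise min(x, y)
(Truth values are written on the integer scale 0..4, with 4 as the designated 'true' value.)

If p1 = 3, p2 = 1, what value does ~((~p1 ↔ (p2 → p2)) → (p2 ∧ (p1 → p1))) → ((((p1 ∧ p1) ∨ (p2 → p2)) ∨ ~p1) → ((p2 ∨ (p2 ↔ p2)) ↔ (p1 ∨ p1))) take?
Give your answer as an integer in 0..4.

~p1 = ~3 = 0
p2 → p2 = 1 → 1 = 4
~p1 ↔ (p2 → p2) = 0 ↔ 4 = 0
p1 → p1 = 3 → 3 = 4
p2 ∧ (p1 → p1) = 1 ∧ 4 = 1
(~p1 ↔ (p2 → p2)) → (p2 ∧ (p1 → p1)) = 0 → 1 = 4
~((~p1 ↔ (p2 → p2)) → (p2 ∧ (p1 → p1))) = ~4 = 0
p1 ∧ p1 = 3 ∧ 3 = 3
p2 → p2 = 1 → 1 = 4
(p1 ∧ p1) ∨ (p2 → p2) = 3 ∨ 4 = 4
~p1 = ~3 = 0
((p1 ∧ p1) ∨ (p2 → p2)) ∨ ~p1 = 4 ∨ 0 = 4
p2 ↔ p2 = 1 ↔ 1 = 4
p2 ∨ (p2 ↔ p2) = 1 ∨ 4 = 4
p1 ∨ p1 = 3 ∨ 3 = 3
(p2 ∨ (p2 ↔ p2)) ↔ (p1 ∨ p1) = 4 ↔ 3 = 3
(((p1 ∧ p1) ∨ (p2 → p2)) ∨ ~p1) → ((p2 ∨ (p2 ↔ p2)) ↔ (p1 ∨ p1)) = 4 → 3 = 3
~((~p1 ↔ (p2 → p2)) → (p2 ∧ (p1 → p1))) → ((((p1 ∧ p1) ∨ (p2 → p2)) ∨ ~p1) → ((p2 ∨ (p2 ↔ p2)) ↔ (p1 ∨ p1))) = 0 → 3 = 4

4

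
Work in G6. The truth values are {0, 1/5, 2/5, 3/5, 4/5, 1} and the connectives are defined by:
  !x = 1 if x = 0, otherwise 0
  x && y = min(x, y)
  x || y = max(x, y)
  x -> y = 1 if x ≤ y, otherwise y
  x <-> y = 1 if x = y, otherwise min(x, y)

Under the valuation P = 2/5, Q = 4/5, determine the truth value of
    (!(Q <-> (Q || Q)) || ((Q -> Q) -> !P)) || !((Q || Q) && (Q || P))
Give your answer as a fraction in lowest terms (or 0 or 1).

Q || Q = 4/5 || 4/5 = 4/5
Q <-> (Q || Q) = 4/5 <-> 4/5 = 1
!(Q <-> (Q || Q)) = !1 = 0
Q -> Q = 4/5 -> 4/5 = 1
!P = !2/5 = 0
(Q -> Q) -> !P = 1 -> 0 = 0
!(Q <-> (Q || Q)) || ((Q -> Q) -> !P) = 0 || 0 = 0
Q || Q = 4/5 || 4/5 = 4/5
Q || P = 4/5 || 2/5 = 4/5
(Q || Q) && (Q || P) = 4/5 && 4/5 = 4/5
!((Q || Q) && (Q || P)) = !4/5 = 0
(!(Q <-> (Q || Q)) || ((Q -> Q) -> !P)) || !((Q || Q) && (Q || P)) = 0 || 0 = 0

0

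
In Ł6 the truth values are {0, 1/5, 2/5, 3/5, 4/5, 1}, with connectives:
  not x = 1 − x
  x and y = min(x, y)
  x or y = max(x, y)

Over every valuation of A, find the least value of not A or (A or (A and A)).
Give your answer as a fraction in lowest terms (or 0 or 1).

Take A = 2/5:
not A = not 2/5 = 3/5
A and A = 2/5 and 2/5 = 2/5
A or (A and A) = 2/5 or 2/5 = 2/5
not A or (A or (A and A)) = 3/5 or 2/5 = 3/5
No assignment yields a value below 3/5, so this is the minimum.

3/5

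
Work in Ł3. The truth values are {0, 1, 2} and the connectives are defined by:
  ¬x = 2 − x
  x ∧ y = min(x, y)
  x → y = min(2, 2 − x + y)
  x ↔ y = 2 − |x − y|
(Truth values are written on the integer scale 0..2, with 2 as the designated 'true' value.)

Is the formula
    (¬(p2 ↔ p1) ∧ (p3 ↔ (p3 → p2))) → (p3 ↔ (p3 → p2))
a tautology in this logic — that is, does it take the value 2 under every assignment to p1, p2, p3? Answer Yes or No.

At p1 = 1, p2 = 0, p3 = 0, for instance:
p2 ↔ p1 = 0 ↔ 1 = 1
¬(p2 ↔ p1) = ¬1 = 1
p3 → p2 = 0 → 0 = 2
p3 ↔ (p3 → p2) = 0 ↔ 2 = 0
¬(p2 ↔ p1) ∧ (p3 ↔ (p3 → p2)) = 1 ∧ 0 = 0
(¬(p2 ↔ p1) ∧ (p3 ↔ (p3 → p2))) → (p3 ↔ (p3 → p2)) = 0 → 0 = 2
and checking the remaining 26 assignments likewise gives ≥ 2 in every case.

Yes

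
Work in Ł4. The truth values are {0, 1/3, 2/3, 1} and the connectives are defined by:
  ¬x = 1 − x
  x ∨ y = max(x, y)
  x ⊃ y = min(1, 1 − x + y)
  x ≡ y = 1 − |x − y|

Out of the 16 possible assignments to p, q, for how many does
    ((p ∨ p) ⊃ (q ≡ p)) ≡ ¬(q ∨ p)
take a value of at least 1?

2

p = 0, q = 0 ↦ 1  ≥
p = 0, q = 1/3 ↦ 2/3  <
p = 0, q = 2/3 ↦ 1/3  <
p = 0, q = 1 ↦ 0  <
p = 1/3, q = 0 ↦ 2/3  <
p = 1/3, q = 1/3 ↦ 2/3  <
p = 1/3, q = 2/3 ↦ 1/3  <
p = 1/3, q = 1 ↦ 0  <
p = 2/3, q = 0 ↦ 2/3  <
p = 2/3, q = 1/3 ↦ 1/3  <
p = 2/3, q = 2/3 ↦ 1/3  <
p = 2/3, q = 1 ↦ 0  <
p = 1, q = 0 ↦ 1  ≥
p = 1, q = 1/3 ↦ 2/3  <
p = 1, q = 2/3 ↦ 1/3  <
p = 1, q = 1 ↦ 0  <
So 2 of the 16 assignments meet the threshold.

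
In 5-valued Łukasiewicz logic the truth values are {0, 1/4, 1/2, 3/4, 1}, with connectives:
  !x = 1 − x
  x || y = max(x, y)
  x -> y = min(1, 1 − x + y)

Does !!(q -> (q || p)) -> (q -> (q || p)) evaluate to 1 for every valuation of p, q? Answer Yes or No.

Yes

At p = 1/2, q = 3/4, for instance:
q || p = 3/4 || 1/2 = 3/4
q -> (q || p) = 3/4 -> 3/4 = 1
!(q -> (q || p)) = !1 = 0
!!(q -> (q || p)) = !0 = 1
!!(q -> (q || p)) -> (q -> (q || p)) = 1 -> 1 = 1
and checking the remaining 24 assignments likewise gives ≥ 1 in every case.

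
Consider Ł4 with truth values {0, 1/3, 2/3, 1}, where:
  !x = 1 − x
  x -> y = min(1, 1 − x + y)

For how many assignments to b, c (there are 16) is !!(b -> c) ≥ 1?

b = 0, c = 0 ↦ 1  ≥
b = 0, c = 1/3 ↦ 1  ≥
b = 0, c = 2/3 ↦ 1  ≥
b = 0, c = 1 ↦ 1  ≥
b = 1/3, c = 0 ↦ 2/3  <
b = 1/3, c = 1/3 ↦ 1  ≥
b = 1/3, c = 2/3 ↦ 1  ≥
b = 1/3, c = 1 ↦ 1  ≥
b = 2/3, c = 0 ↦ 1/3  <
b = 2/3, c = 1/3 ↦ 2/3  <
b = 2/3, c = 2/3 ↦ 1  ≥
b = 2/3, c = 1 ↦ 1  ≥
b = 1, c = 0 ↦ 0  <
b = 1, c = 1/3 ↦ 1/3  <
b = 1, c = 2/3 ↦ 2/3  <
b = 1, c = 1 ↦ 1  ≥
So 10 of the 16 assignments meet the threshold.

10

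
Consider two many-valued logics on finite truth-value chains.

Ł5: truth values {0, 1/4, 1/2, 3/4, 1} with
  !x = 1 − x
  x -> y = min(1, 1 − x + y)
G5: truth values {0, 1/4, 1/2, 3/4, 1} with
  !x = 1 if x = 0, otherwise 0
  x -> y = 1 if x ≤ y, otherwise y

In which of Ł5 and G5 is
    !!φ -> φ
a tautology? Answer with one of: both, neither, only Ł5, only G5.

In Ł5: every assignment gives 1 — tautology.
In G5: at φ = 1/4 the value is 1/4 — not a tautology.

only Ł5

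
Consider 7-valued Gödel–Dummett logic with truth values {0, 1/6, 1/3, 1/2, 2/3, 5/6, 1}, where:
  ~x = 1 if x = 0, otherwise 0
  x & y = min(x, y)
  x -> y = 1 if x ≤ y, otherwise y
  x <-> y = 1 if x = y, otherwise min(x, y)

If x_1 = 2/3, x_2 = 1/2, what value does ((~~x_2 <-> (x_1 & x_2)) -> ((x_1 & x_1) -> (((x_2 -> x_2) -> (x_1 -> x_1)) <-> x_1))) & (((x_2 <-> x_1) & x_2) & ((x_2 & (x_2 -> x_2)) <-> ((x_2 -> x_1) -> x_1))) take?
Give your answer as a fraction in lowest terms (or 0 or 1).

1/2

~x_2 = ~1/2 = 0
~~x_2 = ~0 = 1
x_1 & x_2 = 2/3 & 1/2 = 1/2
~~x_2 <-> (x_1 & x_2) = 1 <-> 1/2 = 1/2
x_1 & x_1 = 2/3 & 2/3 = 2/3
x_2 -> x_2 = 1/2 -> 1/2 = 1
x_1 -> x_1 = 2/3 -> 2/3 = 1
(x_2 -> x_2) -> (x_1 -> x_1) = 1 -> 1 = 1
((x_2 -> x_2) -> (x_1 -> x_1)) <-> x_1 = 1 <-> 2/3 = 2/3
(x_1 & x_1) -> (((x_2 -> x_2) -> (x_1 -> x_1)) <-> x_1) = 2/3 -> 2/3 = 1
(~~x_2 <-> (x_1 & x_2)) -> ((x_1 & x_1) -> (((x_2 -> x_2) -> (x_1 -> x_1)) <-> x_1)) = 1/2 -> 1 = 1
x_2 <-> x_1 = 1/2 <-> 2/3 = 1/2
(x_2 <-> x_1) & x_2 = 1/2 & 1/2 = 1/2
x_2 -> x_2 = 1/2 -> 1/2 = 1
x_2 & (x_2 -> x_2) = 1/2 & 1 = 1/2
x_2 -> x_1 = 1/2 -> 2/3 = 1
(x_2 -> x_1) -> x_1 = 1 -> 2/3 = 2/3
(x_2 & (x_2 -> x_2)) <-> ((x_2 -> x_1) -> x_1) = 1/2 <-> 2/3 = 1/2
((x_2 <-> x_1) & x_2) & ((x_2 & (x_2 -> x_2)) <-> ((x_2 -> x_1) -> x_1)) = 1/2 & 1/2 = 1/2
((~~x_2 <-> (x_1 & x_2)) -> ((x_1 & x_1) -> (((x_2 -> x_2) -> (x_1 -> x_1)) <-> x_1))) & (((x_2 <-> x_1) & x_2) & ((x_2 & (x_2 -> x_2)) <-> ((x_2 -> x_1) -> x_1))) = 1 & 1/2 = 1/2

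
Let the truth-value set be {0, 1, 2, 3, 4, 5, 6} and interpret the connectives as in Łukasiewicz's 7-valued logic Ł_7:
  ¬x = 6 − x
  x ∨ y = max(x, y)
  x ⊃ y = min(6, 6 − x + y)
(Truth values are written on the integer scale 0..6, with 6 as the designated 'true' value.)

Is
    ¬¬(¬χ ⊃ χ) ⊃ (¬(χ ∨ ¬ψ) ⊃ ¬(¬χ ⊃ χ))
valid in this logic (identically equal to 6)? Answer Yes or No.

No

Counterexample: take ψ = 1, χ = 3.
¬χ = ¬3 = 3
¬χ ⊃ χ = 3 ⊃ 3 = 6
¬(¬χ ⊃ χ) = ¬6 = 0
¬¬(¬χ ⊃ χ) = ¬0 = 6
¬ψ = ¬1 = 5
χ ∨ ¬ψ = 3 ∨ 5 = 5
¬(χ ∨ ¬ψ) = ¬5 = 1
¬χ = ¬3 = 3
¬χ ⊃ χ = 3 ⊃ 3 = 6
¬(¬χ ⊃ χ) = ¬6 = 0
¬(χ ∨ ¬ψ) ⊃ ¬(¬χ ⊃ χ) = 1 ⊃ 0 = 5
¬¬(¬χ ⊃ χ) ⊃ (¬(χ ∨ ¬ψ) ⊃ ¬(¬χ ⊃ χ)) = 6 ⊃ 5 = 5
This gives 5 ≠ 6.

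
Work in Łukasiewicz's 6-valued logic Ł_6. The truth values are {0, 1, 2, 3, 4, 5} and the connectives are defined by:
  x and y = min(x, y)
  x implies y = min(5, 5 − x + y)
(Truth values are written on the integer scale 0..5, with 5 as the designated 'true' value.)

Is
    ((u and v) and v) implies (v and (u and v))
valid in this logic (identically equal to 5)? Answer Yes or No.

Yes

At u = 4, v = 5, for instance:
u and v = 4 and 5 = 4
(u and v) and v = 4 and 5 = 4
v and (u and v) = 5 and 4 = 4
((u and v) and v) implies (v and (u and v)) = 4 implies 4 = 5
and checking the remaining 35 assignments likewise gives ≥ 5 in every case.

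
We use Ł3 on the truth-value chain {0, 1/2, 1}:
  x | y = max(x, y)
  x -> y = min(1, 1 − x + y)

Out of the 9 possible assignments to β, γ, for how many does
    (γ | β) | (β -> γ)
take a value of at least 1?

β = 0, γ = 0 ↦ 1  ≥
β = 0, γ = 1/2 ↦ 1  ≥
β = 0, γ = 1 ↦ 1  ≥
β = 1/2, γ = 0 ↦ 1/2  <
β = 1/2, γ = 1/2 ↦ 1  ≥
β = 1/2, γ = 1 ↦ 1  ≥
β = 1, γ = 0 ↦ 1  ≥
β = 1, γ = 1/2 ↦ 1  ≥
β = 1, γ = 1 ↦ 1  ≥
So 8 of the 9 assignments meet the threshold.

8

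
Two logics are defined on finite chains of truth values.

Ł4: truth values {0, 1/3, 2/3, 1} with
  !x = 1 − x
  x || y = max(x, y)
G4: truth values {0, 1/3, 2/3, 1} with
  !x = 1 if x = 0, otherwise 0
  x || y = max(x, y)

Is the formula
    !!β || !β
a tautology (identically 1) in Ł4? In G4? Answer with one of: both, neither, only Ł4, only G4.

only G4

In Ł4: at β = 1/3 the value is 2/3 — not a tautology.
In G4: every assignment gives 1 — tautology.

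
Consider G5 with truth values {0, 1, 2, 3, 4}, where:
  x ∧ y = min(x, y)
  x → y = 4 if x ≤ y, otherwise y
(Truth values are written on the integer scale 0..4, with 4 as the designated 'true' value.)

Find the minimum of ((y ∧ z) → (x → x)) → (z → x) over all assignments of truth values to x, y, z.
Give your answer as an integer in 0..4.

0

Take x = 0, y = 0, z = 1:
y ∧ z = 0 ∧ 1 = 0
x → x = 0 → 0 = 4
(y ∧ z) → (x → x) = 0 → 4 = 4
z → x = 1 → 0 = 0
((y ∧ z) → (x → x)) → (z → x) = 4 → 0 = 0
No assignment yields a value below 0, so this is the minimum.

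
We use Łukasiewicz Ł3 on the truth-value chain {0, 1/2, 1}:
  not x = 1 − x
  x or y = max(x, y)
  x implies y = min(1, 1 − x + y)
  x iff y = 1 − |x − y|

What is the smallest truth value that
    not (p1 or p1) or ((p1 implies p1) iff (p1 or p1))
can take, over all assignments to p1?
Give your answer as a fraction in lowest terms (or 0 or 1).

Take p1 = 1/2:
p1 or p1 = 1/2 or 1/2 = 1/2
not (p1 or p1) = not 1/2 = 1/2
p1 implies p1 = 1/2 implies 1/2 = 1
p1 or p1 = 1/2 or 1/2 = 1/2
(p1 implies p1) iff (p1 or p1) = 1 iff 1/2 = 1/2
not (p1 or p1) or ((p1 implies p1) iff (p1 or p1)) = 1/2 or 1/2 = 1/2
No assignment yields a value below 1/2, so this is the minimum.

1/2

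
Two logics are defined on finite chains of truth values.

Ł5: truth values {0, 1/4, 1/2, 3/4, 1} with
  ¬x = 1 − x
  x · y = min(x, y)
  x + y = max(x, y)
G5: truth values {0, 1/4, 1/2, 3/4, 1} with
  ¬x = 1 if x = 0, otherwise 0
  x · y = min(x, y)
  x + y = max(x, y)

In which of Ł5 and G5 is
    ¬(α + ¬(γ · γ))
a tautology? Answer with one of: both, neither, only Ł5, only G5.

In Ł5: at α = 0, γ = 0 the value is 0 — not a tautology.
In G5: at α = 0, γ = 0 the value is 0 — not a tautology.

neither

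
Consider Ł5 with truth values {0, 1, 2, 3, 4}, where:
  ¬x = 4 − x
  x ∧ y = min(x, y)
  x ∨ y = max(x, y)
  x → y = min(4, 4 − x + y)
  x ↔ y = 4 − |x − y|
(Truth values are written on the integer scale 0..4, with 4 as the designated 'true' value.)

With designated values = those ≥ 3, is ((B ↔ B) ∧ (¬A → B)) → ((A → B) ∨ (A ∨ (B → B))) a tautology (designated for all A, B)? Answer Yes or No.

At A = 2, B = 1, for instance:
B ↔ B = 1 ↔ 1 = 4
¬A = ¬2 = 2
¬A → B = 2 → 1 = 3
(B ↔ B) ∧ (¬A → B) = 4 ∧ 3 = 3
A → B = 2 → 1 = 3
B → B = 1 → 1 = 4
A ∨ (B → B) = 2 ∨ 4 = 4
(A → B) ∨ (A ∨ (B → B)) = 3 ∨ 4 = 4
((B ↔ B) ∧ (¬A → B)) → ((A → B) ∨ (A ∨ (B → B))) = 3 → 4 = 4
and checking the remaining 24 assignments likewise gives ≥ 3 in every case.

Yes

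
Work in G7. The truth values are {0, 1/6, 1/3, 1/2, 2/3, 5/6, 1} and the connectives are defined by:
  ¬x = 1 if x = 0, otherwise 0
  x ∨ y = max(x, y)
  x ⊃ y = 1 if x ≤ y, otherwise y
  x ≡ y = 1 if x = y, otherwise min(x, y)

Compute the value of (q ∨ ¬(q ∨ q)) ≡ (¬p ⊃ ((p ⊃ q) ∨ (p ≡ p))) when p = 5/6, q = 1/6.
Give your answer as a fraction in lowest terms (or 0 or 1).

q ∨ q = 1/6 ∨ 1/6 = 1/6
¬(q ∨ q) = ¬1/6 = 0
q ∨ ¬(q ∨ q) = 1/6 ∨ 0 = 1/6
¬p = ¬5/6 = 0
p ⊃ q = 5/6 ⊃ 1/6 = 1/6
p ≡ p = 5/6 ≡ 5/6 = 1
(p ⊃ q) ∨ (p ≡ p) = 1/6 ∨ 1 = 1
¬p ⊃ ((p ⊃ q) ∨ (p ≡ p)) = 0 ⊃ 1 = 1
(q ∨ ¬(q ∨ q)) ≡ (¬p ⊃ ((p ⊃ q) ∨ (p ≡ p))) = 1/6 ≡ 1 = 1/6

1/6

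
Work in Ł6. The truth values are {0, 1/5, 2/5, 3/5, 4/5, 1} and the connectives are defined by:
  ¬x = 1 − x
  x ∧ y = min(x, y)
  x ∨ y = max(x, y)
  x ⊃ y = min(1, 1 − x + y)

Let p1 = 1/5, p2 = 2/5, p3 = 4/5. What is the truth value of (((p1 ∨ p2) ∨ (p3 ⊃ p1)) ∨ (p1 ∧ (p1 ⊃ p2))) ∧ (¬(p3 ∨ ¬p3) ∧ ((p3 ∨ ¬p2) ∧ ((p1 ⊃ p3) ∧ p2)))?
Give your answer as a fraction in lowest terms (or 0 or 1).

1/5

p1 ∨ p2 = 1/5 ∨ 2/5 = 2/5
p3 ⊃ p1 = 4/5 ⊃ 1/5 = 2/5
(p1 ∨ p2) ∨ (p3 ⊃ p1) = 2/5 ∨ 2/5 = 2/5
p1 ⊃ p2 = 1/5 ⊃ 2/5 = 1
p1 ∧ (p1 ⊃ p2) = 1/5 ∧ 1 = 1/5
((p1 ∨ p2) ∨ (p3 ⊃ p1)) ∨ (p1 ∧ (p1 ⊃ p2)) = 2/5 ∨ 1/5 = 2/5
¬p3 = ¬4/5 = 1/5
p3 ∨ ¬p3 = 4/5 ∨ 1/5 = 4/5
¬(p3 ∨ ¬p3) = ¬4/5 = 1/5
¬p2 = ¬2/5 = 3/5
p3 ∨ ¬p2 = 4/5 ∨ 3/5 = 4/5
p1 ⊃ p3 = 1/5 ⊃ 4/5 = 1
(p1 ⊃ p3) ∧ p2 = 1 ∧ 2/5 = 2/5
(p3 ∨ ¬p2) ∧ ((p1 ⊃ p3) ∧ p2) = 4/5 ∧ 2/5 = 2/5
¬(p3 ∨ ¬p3) ∧ ((p3 ∨ ¬p2) ∧ ((p1 ⊃ p3) ∧ p2)) = 1/5 ∧ 2/5 = 1/5
(((p1 ∨ p2) ∨ (p3 ⊃ p1)) ∨ (p1 ∧ (p1 ⊃ p2))) ∧ (¬(p3 ∨ ¬p3) ∧ ((p3 ∨ ¬p2) ∧ ((p1 ⊃ p3) ∧ p2))) = 2/5 ∧ 1/5 = 1/5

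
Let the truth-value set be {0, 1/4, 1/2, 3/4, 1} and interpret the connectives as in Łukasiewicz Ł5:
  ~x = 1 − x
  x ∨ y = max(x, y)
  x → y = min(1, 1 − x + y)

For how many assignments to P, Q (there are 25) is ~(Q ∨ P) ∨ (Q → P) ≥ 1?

value 1: 15 assignments (counts)
value 3/4: 4 assignments
value 1/2: 3 assignments
value 1/4: 2 assignments
value 0: 1 assignment
So 15 of the 25 assignments meet the threshold.

15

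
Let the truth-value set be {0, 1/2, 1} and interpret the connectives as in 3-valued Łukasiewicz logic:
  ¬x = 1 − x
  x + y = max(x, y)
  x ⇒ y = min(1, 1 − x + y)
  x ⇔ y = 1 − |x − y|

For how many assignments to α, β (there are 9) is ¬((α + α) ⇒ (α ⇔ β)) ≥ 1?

1

α = 0, β = 0 ↦ 0  <
α = 0, β = 1/2 ↦ 0  <
α = 0, β = 1 ↦ 0  <
α = 1/2, β = 0 ↦ 0  <
α = 1/2, β = 1/2 ↦ 0  <
α = 1/2, β = 1 ↦ 0  <
α = 1, β = 0 ↦ 1  ≥
α = 1, β = 1/2 ↦ 1/2  <
α = 1, β = 1 ↦ 0  <
So 1 of the 9 assignments meets the threshold.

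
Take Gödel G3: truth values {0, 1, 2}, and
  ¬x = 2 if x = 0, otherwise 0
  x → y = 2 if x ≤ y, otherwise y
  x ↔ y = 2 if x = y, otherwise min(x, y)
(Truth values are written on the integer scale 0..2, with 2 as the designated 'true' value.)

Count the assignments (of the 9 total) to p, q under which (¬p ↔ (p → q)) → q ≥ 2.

p = 0, q = 0 ↦ 0  <
p = 0, q = 1 ↦ 1  <
p = 0, q = 2 ↦ 2  ≥
p = 1, q = 0 ↦ 0  <
p = 1, q = 1 ↦ 2  ≥
p = 1, q = 2 ↦ 2  ≥
p = 2, q = 0 ↦ 0  <
p = 2, q = 1 ↦ 2  ≥
p = 2, q = 2 ↦ 2  ≥
So 5 of the 9 assignments meet the threshold.

5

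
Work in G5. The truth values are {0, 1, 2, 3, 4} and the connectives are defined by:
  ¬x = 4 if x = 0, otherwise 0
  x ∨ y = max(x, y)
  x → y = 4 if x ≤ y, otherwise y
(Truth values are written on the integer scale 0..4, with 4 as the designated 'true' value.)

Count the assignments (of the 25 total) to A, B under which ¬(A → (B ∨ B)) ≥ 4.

value 4: 4 assignments (counts)
value 0: 21 assignments
So 4 of the 25 assignments meet the threshold.

4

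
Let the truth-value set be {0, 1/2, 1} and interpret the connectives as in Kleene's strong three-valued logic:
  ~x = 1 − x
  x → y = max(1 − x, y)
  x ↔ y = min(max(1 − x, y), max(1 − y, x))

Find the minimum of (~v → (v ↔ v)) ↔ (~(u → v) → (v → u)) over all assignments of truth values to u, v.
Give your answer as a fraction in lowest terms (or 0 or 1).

Take u = 0, v = 1/2:
~v = ~1/2 = 1/2
v ↔ v = 1/2 ↔ 1/2 = 1/2
~v → (v ↔ v) = 1/2 → 1/2 = 1/2
u → v = 0 → 1/2 = 1
~(u → v) = ~1 = 0
v → u = 1/2 → 0 = 1/2
~(u → v) → (v → u) = 0 → 1/2 = 1
(~v → (v ↔ v)) ↔ (~(u → v) → (v → u)) = 1/2 ↔ 1 = 1/2
No assignment yields a value below 1/2, so this is the minimum.

1/2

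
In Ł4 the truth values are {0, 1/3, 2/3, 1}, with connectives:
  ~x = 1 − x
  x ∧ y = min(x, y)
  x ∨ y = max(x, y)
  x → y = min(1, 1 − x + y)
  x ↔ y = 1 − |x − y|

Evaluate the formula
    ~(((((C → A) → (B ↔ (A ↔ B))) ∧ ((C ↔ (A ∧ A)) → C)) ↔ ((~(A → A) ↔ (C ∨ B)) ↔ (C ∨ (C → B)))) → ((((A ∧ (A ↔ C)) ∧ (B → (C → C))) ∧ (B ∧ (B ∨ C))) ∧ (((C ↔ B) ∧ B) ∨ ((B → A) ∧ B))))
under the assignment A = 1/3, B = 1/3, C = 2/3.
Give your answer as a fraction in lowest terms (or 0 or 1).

2/3

C → A = 2/3 → 1/3 = 2/3
A ↔ B = 1/3 ↔ 1/3 = 1
B ↔ (A ↔ B) = 1/3 ↔ 1 = 1/3
(C → A) → (B ↔ (A ↔ B)) = 2/3 → 1/3 = 2/3
A ∧ A = 1/3 ∧ 1/3 = 1/3
C ↔ (A ∧ A) = 2/3 ↔ 1/3 = 2/3
(C ↔ (A ∧ A)) → C = 2/3 → 2/3 = 1
((C → A) → (B ↔ (A ↔ B))) ∧ ((C ↔ (A ∧ A)) → C) = 2/3 ∧ 1 = 2/3
A → A = 1/3 → 1/3 = 1
~(A → A) = ~1 = 0
C ∨ B = 2/3 ∨ 1/3 = 2/3
~(A → A) ↔ (C ∨ B) = 0 ↔ 2/3 = 1/3
C → B = 2/3 → 1/3 = 2/3
C ∨ (C → B) = 2/3 ∨ 2/3 = 2/3
(~(A → A) ↔ (C ∨ B)) ↔ (C ∨ (C → B)) = 1/3 ↔ 2/3 = 2/3
(((C → A) → (B ↔ (A ↔ B))) ∧ ((C ↔ (A ∧ A)) → C)) ↔ ((~(A → A) ↔ (C ∨ B)) ↔ (C ∨ (C → B))) = 2/3 ↔ 2/3 = 1
A ↔ C = 1/3 ↔ 2/3 = 2/3
A ∧ (A ↔ C) = 1/3 ∧ 2/3 = 1/3
C → C = 2/3 → 2/3 = 1
B → (C → C) = 1/3 → 1 = 1
(A ∧ (A ↔ C)) ∧ (B → (C → C)) = 1/3 ∧ 1 = 1/3
B ∨ C = 1/3 ∨ 2/3 = 2/3
B ∧ (B ∨ C) = 1/3 ∧ 2/3 = 1/3
((A ∧ (A ↔ C)) ∧ (B → (C → C))) ∧ (B ∧ (B ∨ C)) = 1/3 ∧ 1/3 = 1/3
C ↔ B = 2/3 ↔ 1/3 = 2/3
(C ↔ B) ∧ B = 2/3 ∧ 1/3 = 1/3
B → A = 1/3 → 1/3 = 1
(B → A) ∧ B = 1 ∧ 1/3 = 1/3
((C ↔ B) ∧ B) ∨ ((B → A) ∧ B) = 1/3 ∨ 1/3 = 1/3
(((A ∧ (A ↔ C)) ∧ (B → (C → C))) ∧ (B ∧ (B ∨ C))) ∧ (((C ↔ B) ∧ B) ∨ ((B → A) ∧ B)) = 1/3 ∧ 1/3 = 1/3
((((C → A) → (B ↔ (A ↔ B))) ∧ ((C ↔ (A ∧ A)) → C)) ↔ ((~(A → A) ↔ (C ∨ B)) ↔ (C ∨ (C → B)))) → ((((A ∧ (A ↔ C)) ∧ (B → (C → C))) ∧ (B ∧ (B ∨ C))) ∧ (((C ↔ B) ∧ B) ∨ ((B → A) ∧ B))) = 1 → 1/3 = 1/3
~(((((C → A) → (B ↔ (A ↔ B))) ∧ ((C ↔ (A ∧ A)) → C)) ↔ ((~(A → A) ↔ (C ∨ B)) ↔ (C ∨ (C → B)))) → ((((A ∧ (A ↔ C)) ∧ (B → (C → C))) ∧ (B ∧ (B ∨ C))) ∧ (((C ↔ B) ∧ B) ∨ ((B → A) ∧ B)))) = ~1/3 = 2/3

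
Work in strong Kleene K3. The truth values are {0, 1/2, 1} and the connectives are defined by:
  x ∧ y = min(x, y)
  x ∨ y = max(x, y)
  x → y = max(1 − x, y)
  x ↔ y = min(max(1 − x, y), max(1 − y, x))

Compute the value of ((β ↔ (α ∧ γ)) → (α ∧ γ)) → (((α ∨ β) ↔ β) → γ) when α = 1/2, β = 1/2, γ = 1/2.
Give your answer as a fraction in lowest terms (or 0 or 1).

α ∧ γ = 1/2 ∧ 1/2 = 1/2
β ↔ (α ∧ γ) = 1/2 ↔ 1/2 = 1/2
α ∧ γ = 1/2 ∧ 1/2 = 1/2
(β ↔ (α ∧ γ)) → (α ∧ γ) = 1/2 → 1/2 = 1/2
α ∨ β = 1/2 ∨ 1/2 = 1/2
(α ∨ β) ↔ β = 1/2 ↔ 1/2 = 1/2
((α ∨ β) ↔ β) → γ = 1/2 → 1/2 = 1/2
((β ↔ (α ∧ γ)) → (α ∧ γ)) → (((α ∨ β) ↔ β) → γ) = 1/2 → 1/2 = 1/2

1/2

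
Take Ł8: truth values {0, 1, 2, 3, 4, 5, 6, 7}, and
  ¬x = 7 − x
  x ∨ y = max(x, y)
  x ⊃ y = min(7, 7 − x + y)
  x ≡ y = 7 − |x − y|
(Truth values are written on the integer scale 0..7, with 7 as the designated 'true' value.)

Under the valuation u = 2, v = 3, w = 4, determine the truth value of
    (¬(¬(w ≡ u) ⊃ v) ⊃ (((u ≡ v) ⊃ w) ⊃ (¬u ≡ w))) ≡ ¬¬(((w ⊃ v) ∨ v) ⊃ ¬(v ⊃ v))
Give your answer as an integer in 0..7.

1

w ≡ u = 4 ≡ 2 = 5
¬(w ≡ u) = ¬5 = 2
¬(w ≡ u) ⊃ v = 2 ⊃ 3 = 7
¬(¬(w ≡ u) ⊃ v) = ¬7 = 0
u ≡ v = 2 ≡ 3 = 6
(u ≡ v) ⊃ w = 6 ⊃ 4 = 5
¬u = ¬2 = 5
¬u ≡ w = 5 ≡ 4 = 6
((u ≡ v) ⊃ w) ⊃ (¬u ≡ w) = 5 ⊃ 6 = 7
¬(¬(w ≡ u) ⊃ v) ⊃ (((u ≡ v) ⊃ w) ⊃ (¬u ≡ w)) = 0 ⊃ 7 = 7
w ⊃ v = 4 ⊃ 3 = 6
(w ⊃ v) ∨ v = 6 ∨ 3 = 6
v ⊃ v = 3 ⊃ 3 = 7
¬(v ⊃ v) = ¬7 = 0
((w ⊃ v) ∨ v) ⊃ ¬(v ⊃ v) = 6 ⊃ 0 = 1
¬(((w ⊃ v) ∨ v) ⊃ ¬(v ⊃ v)) = ¬1 = 6
¬¬(((w ⊃ v) ∨ v) ⊃ ¬(v ⊃ v)) = ¬6 = 1
(¬(¬(w ≡ u) ⊃ v) ⊃ (((u ≡ v) ⊃ w) ⊃ (¬u ≡ w))) ≡ ¬¬(((w ⊃ v) ∨ v) ⊃ ¬(v ⊃ v)) = 7 ≡ 1 = 1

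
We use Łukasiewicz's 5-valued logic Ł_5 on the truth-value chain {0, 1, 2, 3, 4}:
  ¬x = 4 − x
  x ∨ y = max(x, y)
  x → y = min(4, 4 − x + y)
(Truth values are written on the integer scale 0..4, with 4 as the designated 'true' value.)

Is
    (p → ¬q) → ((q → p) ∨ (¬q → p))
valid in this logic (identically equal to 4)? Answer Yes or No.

Counterexample: take p = 0, q = 1.
¬q = ¬1 = 3
p → ¬q = 0 → 3 = 4
q → p = 1 → 0 = 3
¬q = ¬1 = 3
¬q → p = 3 → 0 = 1
(q → p) ∨ (¬q → p) = 3 ∨ 1 = 3
(p → ¬q) → ((q → p) ∨ (¬q → p)) = 4 → 3 = 3
This gives 3 ≠ 4.

No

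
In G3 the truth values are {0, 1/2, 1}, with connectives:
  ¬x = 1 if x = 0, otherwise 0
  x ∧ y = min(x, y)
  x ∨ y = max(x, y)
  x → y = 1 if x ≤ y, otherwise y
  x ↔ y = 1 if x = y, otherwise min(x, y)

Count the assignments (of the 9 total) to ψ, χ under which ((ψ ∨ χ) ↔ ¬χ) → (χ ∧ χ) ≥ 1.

ψ = 0, χ = 0 ↦ 1  ≥
ψ = 0, χ = 1/2 ↦ 1  ≥
ψ = 0, χ = 1 ↦ 1  ≥
ψ = 1/2, χ = 0 ↦ 0  <
ψ = 1/2, χ = 1/2 ↦ 1  ≥
ψ = 1/2, χ = 1 ↦ 1  ≥
ψ = 1, χ = 0 ↦ 0  <
ψ = 1, χ = 1/2 ↦ 1  ≥
ψ = 1, χ = 1 ↦ 1  ≥
So 7 of the 9 assignments meet the threshold.

7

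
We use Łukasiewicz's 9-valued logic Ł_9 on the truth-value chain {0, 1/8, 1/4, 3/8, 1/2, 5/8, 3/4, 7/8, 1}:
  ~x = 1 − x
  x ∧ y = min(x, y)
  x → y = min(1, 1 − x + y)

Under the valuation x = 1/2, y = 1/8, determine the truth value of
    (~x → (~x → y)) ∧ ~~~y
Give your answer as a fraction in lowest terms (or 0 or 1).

7/8

~x = ~1/2 = 1/2
~x = ~1/2 = 1/2
~x → y = 1/2 → 1/8 = 5/8
~x → (~x → y) = 1/2 → 5/8 = 1
~y = ~1/8 = 7/8
~~y = ~7/8 = 1/8
~~~y = ~1/8 = 7/8
(~x → (~x → y)) ∧ ~~~y = 1 ∧ 7/8 = 7/8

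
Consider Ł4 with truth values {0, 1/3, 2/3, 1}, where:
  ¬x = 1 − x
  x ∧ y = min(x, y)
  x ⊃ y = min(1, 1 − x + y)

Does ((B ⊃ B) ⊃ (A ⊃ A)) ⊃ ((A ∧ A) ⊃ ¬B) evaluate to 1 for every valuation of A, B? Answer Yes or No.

Counterexample: take A = 1/3, B = 1.
B ⊃ B = 1 ⊃ 1 = 1
A ⊃ A = 1/3 ⊃ 1/3 = 1
(B ⊃ B) ⊃ (A ⊃ A) = 1 ⊃ 1 = 1
A ∧ A = 1/3 ∧ 1/3 = 1/3
¬B = ¬1 = 0
(A ∧ A) ⊃ ¬B = 1/3 ⊃ 0 = 2/3
((B ⊃ B) ⊃ (A ⊃ A)) ⊃ ((A ∧ A) ⊃ ¬B) = 1 ⊃ 2/3 = 2/3
This gives 2/3 ≠ 1.

No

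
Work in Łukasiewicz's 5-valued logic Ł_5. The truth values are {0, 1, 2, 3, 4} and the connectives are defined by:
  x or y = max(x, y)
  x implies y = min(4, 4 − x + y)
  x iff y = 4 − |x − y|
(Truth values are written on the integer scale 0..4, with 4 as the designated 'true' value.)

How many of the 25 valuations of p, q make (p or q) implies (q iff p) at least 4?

value 4: 13 assignments (counts)
value 3: 4 assignments
value 2: 4 assignments
value 1: 2 assignments
value 0: 2 assignments
So 13 of the 25 assignments meet the threshold.

13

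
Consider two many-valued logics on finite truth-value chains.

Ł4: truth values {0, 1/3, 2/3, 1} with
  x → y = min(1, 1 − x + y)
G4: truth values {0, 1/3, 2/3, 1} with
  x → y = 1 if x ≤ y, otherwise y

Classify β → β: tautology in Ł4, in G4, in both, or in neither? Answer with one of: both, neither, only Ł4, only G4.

In Ł4: every assignment gives 1 — tautology.
In G4: every assignment gives 1 — tautology.

both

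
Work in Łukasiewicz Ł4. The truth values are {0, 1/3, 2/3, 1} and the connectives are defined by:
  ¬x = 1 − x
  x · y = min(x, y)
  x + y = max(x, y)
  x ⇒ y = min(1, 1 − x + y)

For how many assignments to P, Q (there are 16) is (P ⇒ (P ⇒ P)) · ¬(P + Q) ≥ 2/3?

4

P = 0, Q = 0 ↦ 1  ≥
P = 0, Q = 1/3 ↦ 2/3  ≥
P = 0, Q = 2/3 ↦ 1/3  <
P = 0, Q = 1 ↦ 0  <
P = 1/3, Q = 0 ↦ 2/3  ≥
P = 1/3, Q = 1/3 ↦ 2/3  ≥
P = 1/3, Q = 2/3 ↦ 1/3  <
P = 1/3, Q = 1 ↦ 0  <
P = 2/3, Q = 0 ↦ 1/3  <
P = 2/3, Q = 1/3 ↦ 1/3  <
P = 2/3, Q = 2/3 ↦ 1/3  <
P = 2/3, Q = 1 ↦ 0  <
P = 1, Q = 0 ↦ 0  <
P = 1, Q = 1/3 ↦ 0  <
P = 1, Q = 2/3 ↦ 0  <
P = 1, Q = 1 ↦ 0  <
So 4 of the 16 assignments meet the threshold.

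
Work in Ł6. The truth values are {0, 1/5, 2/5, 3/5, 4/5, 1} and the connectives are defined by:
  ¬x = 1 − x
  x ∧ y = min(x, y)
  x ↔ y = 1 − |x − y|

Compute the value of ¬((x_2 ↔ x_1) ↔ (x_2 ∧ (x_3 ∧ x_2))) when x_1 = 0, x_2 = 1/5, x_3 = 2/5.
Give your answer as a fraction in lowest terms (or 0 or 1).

x_2 ↔ x_1 = 1/5 ↔ 0 = 4/5
x_3 ∧ x_2 = 2/5 ∧ 1/5 = 1/5
x_2 ∧ (x_3 ∧ x_2) = 1/5 ∧ 1/5 = 1/5
(x_2 ↔ x_1) ↔ (x_2 ∧ (x_3 ∧ x_2)) = 4/5 ↔ 1/5 = 2/5
¬((x_2 ↔ x_1) ↔ (x_2 ∧ (x_3 ∧ x_2))) = ¬2/5 = 3/5

3/5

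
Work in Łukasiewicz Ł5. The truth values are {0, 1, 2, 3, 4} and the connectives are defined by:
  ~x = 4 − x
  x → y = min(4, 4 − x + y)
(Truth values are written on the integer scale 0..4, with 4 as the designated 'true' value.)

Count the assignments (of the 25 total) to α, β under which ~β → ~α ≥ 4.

value 4: 15 assignments (counts)
value 3: 4 assignments
value 2: 3 assignments
value 1: 2 assignments
value 0: 1 assignment
So 15 of the 25 assignments meet the threshold.

15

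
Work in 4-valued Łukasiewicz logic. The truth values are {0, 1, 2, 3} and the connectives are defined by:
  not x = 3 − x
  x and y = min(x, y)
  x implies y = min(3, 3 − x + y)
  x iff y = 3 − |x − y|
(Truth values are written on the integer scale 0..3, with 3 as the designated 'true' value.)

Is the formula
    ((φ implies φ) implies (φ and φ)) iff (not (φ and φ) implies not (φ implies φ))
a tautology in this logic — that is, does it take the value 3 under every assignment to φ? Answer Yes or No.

φ = 0 ↦ 3
φ = 1 ↦ 3
φ = 2 ↦ 3
φ = 3 ↦ 3
Every assignment gives a value ≥ 3.

Yes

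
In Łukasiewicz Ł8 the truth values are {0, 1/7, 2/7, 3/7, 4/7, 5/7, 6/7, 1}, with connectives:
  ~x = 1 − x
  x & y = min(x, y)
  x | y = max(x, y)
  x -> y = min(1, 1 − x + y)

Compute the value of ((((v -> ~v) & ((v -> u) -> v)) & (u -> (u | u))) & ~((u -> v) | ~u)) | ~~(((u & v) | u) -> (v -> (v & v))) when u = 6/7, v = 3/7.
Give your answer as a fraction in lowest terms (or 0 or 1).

1

~v = ~3/7 = 4/7
v -> ~v = 3/7 -> 4/7 = 1
v -> u = 3/7 -> 6/7 = 1
(v -> u) -> v = 1 -> 3/7 = 3/7
(v -> ~v) & ((v -> u) -> v) = 1 & 3/7 = 3/7
u | u = 6/7 | 6/7 = 6/7
u -> (u | u) = 6/7 -> 6/7 = 1
((v -> ~v) & ((v -> u) -> v)) & (u -> (u | u)) = 3/7 & 1 = 3/7
u -> v = 6/7 -> 3/7 = 4/7
~u = ~6/7 = 1/7
(u -> v) | ~u = 4/7 | 1/7 = 4/7
~((u -> v) | ~u) = ~4/7 = 3/7
(((v -> ~v) & ((v -> u) -> v)) & (u -> (u | u))) & ~((u -> v) | ~u) = 3/7 & 3/7 = 3/7
u & v = 6/7 & 3/7 = 3/7
(u & v) | u = 3/7 | 6/7 = 6/7
v & v = 3/7 & 3/7 = 3/7
v -> (v & v) = 3/7 -> 3/7 = 1
((u & v) | u) -> (v -> (v & v)) = 6/7 -> 1 = 1
~(((u & v) | u) -> (v -> (v & v))) = ~1 = 0
~~(((u & v) | u) -> (v -> (v & v))) = ~0 = 1
((((v -> ~v) & ((v -> u) -> v)) & (u -> (u | u))) & ~((u -> v) | ~u)) | ~~(((u & v) | u) -> (v -> (v & v))) = 3/7 | 1 = 1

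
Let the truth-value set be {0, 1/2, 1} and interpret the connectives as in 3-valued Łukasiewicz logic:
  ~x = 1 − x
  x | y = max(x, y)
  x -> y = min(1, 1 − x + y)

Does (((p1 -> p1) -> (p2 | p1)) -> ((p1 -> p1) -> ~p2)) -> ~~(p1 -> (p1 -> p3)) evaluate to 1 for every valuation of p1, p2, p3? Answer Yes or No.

No

Counterexample: take p1 = 1, p2 = 0, p3 = 0.
p1 -> p1 = 1 -> 1 = 1
p2 | p1 = 0 | 1 = 1
(p1 -> p1) -> (p2 | p1) = 1 -> 1 = 1
p1 -> p1 = 1 -> 1 = 1
~p2 = ~0 = 1
(p1 -> p1) -> ~p2 = 1 -> 1 = 1
((p1 -> p1) -> (p2 | p1)) -> ((p1 -> p1) -> ~p2) = 1 -> 1 = 1
p1 -> p3 = 1 -> 0 = 0
p1 -> (p1 -> p3) = 1 -> 0 = 0
~(p1 -> (p1 -> p3)) = ~0 = 1
~~(p1 -> (p1 -> p3)) = ~1 = 0
(((p1 -> p1) -> (p2 | p1)) -> ((p1 -> p1) -> ~p2)) -> ~~(p1 -> (p1 -> p3)) = 1 -> 0 = 0
This gives 0 ≠ 1.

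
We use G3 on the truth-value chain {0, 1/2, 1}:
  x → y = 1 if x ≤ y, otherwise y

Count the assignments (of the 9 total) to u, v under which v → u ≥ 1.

6

u = 0, v = 0 ↦ 1  ≥
u = 0, v = 1/2 ↦ 0  <
u = 0, v = 1 ↦ 0  <
u = 1/2, v = 0 ↦ 1  ≥
u = 1/2, v = 1/2 ↦ 1  ≥
u = 1/2, v = 1 ↦ 1/2  <
u = 1, v = 0 ↦ 1  ≥
u = 1, v = 1/2 ↦ 1  ≥
u = 1, v = 1 ↦ 1  ≥
So 6 of the 9 assignments meet the threshold.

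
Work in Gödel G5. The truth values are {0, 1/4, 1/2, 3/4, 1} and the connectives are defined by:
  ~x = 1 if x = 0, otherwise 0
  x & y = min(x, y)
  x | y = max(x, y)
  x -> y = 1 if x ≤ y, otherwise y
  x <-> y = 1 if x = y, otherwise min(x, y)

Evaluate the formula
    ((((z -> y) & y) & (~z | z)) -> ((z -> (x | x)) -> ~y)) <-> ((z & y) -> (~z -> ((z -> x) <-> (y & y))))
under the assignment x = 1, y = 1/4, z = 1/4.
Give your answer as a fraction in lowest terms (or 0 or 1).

0

z -> y = 1/4 -> 1/4 = 1
(z -> y) & y = 1 & 1/4 = 1/4
~z = ~1/4 = 0
~z | z = 0 | 1/4 = 1/4
((z -> y) & y) & (~z | z) = 1/4 & 1/4 = 1/4
x | x = 1 | 1 = 1
z -> (x | x) = 1/4 -> 1 = 1
~y = ~1/4 = 0
(z -> (x | x)) -> ~y = 1 -> 0 = 0
(((z -> y) & y) & (~z | z)) -> ((z -> (x | x)) -> ~y) = 1/4 -> 0 = 0
z & y = 1/4 & 1/4 = 1/4
~z = ~1/4 = 0
z -> x = 1/4 -> 1 = 1
y & y = 1/4 & 1/4 = 1/4
(z -> x) <-> (y & y) = 1 <-> 1/4 = 1/4
~z -> ((z -> x) <-> (y & y)) = 0 -> 1/4 = 1
(z & y) -> (~z -> ((z -> x) <-> (y & y))) = 1/4 -> 1 = 1
((((z -> y) & y) & (~z | z)) -> ((z -> (x | x)) -> ~y)) <-> ((z & y) -> (~z -> ((z -> x) <-> (y & y)))) = 0 <-> 1 = 0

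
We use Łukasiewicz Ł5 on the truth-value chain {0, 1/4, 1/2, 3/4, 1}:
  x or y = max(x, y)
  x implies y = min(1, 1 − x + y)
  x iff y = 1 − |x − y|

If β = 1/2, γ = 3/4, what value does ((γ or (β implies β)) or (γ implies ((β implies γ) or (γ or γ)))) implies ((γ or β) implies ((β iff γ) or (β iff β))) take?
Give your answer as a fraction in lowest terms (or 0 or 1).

1

β implies β = 1/2 implies 1/2 = 1
γ or (β implies β) = 3/4 or 1 = 1
β implies γ = 1/2 implies 3/4 = 1
γ or γ = 3/4 or 3/4 = 3/4
(β implies γ) or (γ or γ) = 1 or 3/4 = 1
γ implies ((β implies γ) or (γ or γ)) = 3/4 implies 1 = 1
(γ or (β implies β)) or (γ implies ((β implies γ) or (γ or γ))) = 1 or 1 = 1
γ or β = 3/4 or 1/2 = 3/4
β iff γ = 1/2 iff 3/4 = 3/4
β iff β = 1/2 iff 1/2 = 1
(β iff γ) or (β iff β) = 3/4 or 1 = 1
(γ or β) implies ((β iff γ) or (β iff β)) = 3/4 implies 1 = 1
((γ or (β implies β)) or (γ implies ((β implies γ) or (γ or γ)))) implies ((γ or β) implies ((β iff γ) or (β iff β))) = 1 implies 1 = 1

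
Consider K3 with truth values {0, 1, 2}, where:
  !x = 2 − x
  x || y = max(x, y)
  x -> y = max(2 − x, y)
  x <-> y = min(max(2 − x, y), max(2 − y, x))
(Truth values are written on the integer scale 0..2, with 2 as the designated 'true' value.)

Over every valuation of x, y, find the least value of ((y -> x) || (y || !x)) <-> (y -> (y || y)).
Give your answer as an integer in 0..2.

1

Take x = 0, y = 1:
y -> x = 1 -> 0 = 1
!x = !0 = 2
y || !x = 1 || 2 = 2
(y -> x) || (y || !x) = 1 || 2 = 2
y || y = 1 || 1 = 1
y -> (y || y) = 1 -> 1 = 1
((y -> x) || (y || !x)) <-> (y -> (y || y)) = 2 <-> 1 = 1
No assignment yields a value below 1, so this is the minimum.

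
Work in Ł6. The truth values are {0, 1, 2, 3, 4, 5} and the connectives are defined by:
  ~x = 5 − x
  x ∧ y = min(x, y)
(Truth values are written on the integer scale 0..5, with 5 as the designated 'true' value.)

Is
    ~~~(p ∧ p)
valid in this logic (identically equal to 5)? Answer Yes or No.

Counterexample: take p = 1.
p ∧ p = 1 ∧ 1 = 1
~(p ∧ p) = ~1 = 4
~~(p ∧ p) = ~4 = 1
~~~(p ∧ p) = ~1 = 4
This gives 4 ≠ 5.

No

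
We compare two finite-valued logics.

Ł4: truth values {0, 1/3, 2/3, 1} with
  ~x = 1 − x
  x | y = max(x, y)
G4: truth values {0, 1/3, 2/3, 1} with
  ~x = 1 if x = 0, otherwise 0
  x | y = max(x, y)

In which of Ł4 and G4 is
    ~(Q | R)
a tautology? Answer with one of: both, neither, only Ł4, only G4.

neither

In Ł4: at Q = 0, R = 1/3 the value is 2/3 — not a tautology.
In G4: at Q = 0, R = 1/3 the value is 0 — not a tautology.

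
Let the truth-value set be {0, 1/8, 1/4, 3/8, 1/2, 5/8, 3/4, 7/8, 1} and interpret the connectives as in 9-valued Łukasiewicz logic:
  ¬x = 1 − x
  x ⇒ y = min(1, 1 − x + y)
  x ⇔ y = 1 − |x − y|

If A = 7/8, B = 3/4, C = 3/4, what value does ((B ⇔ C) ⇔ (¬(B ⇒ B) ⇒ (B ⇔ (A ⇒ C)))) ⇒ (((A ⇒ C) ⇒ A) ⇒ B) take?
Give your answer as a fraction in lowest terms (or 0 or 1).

B ⇔ C = 3/4 ⇔ 3/4 = 1
B ⇒ B = 3/4 ⇒ 3/4 = 1
¬(B ⇒ B) = ¬1 = 0
A ⇒ C = 7/8 ⇒ 3/4 = 7/8
B ⇔ (A ⇒ C) = 3/4 ⇔ 7/8 = 7/8
¬(B ⇒ B) ⇒ (B ⇔ (A ⇒ C)) = 0 ⇒ 7/8 = 1
(B ⇔ C) ⇔ (¬(B ⇒ B) ⇒ (B ⇔ (A ⇒ C))) = 1 ⇔ 1 = 1
A ⇒ C = 7/8 ⇒ 3/4 = 7/8
(A ⇒ C) ⇒ A = 7/8 ⇒ 7/8 = 1
((A ⇒ C) ⇒ A) ⇒ B = 1 ⇒ 3/4 = 3/4
((B ⇔ C) ⇔ (¬(B ⇒ B) ⇒ (B ⇔ (A ⇒ C)))) ⇒ (((A ⇒ C) ⇒ A) ⇒ B) = 1 ⇒ 3/4 = 3/4

3/4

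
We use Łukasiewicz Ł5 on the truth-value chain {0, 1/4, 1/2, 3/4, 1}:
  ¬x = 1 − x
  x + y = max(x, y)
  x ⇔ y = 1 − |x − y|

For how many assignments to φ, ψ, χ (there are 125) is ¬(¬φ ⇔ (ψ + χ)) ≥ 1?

10

value 1: 10 assignments (counts)
value 3/4: 20 assignments
value 1/2: 30 assignments
value 1/4: 40 assignments
value 0: 25 assignments
So 10 of the 125 assignments meet the threshold.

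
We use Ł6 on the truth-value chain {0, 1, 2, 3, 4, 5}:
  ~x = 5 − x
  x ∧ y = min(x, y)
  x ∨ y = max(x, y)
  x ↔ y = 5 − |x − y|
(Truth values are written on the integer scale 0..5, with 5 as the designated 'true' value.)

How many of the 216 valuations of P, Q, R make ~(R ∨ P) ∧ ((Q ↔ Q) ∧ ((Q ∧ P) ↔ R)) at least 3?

value 5: 6 assignments (counts)
value 4: 18 assignments (counts)
value 3: 30 assignments (counts)
value 2: 42 assignments
value 1: 54 assignments
value 0: 66 assignments
So 54 of the 216 assignments meet the threshold.

54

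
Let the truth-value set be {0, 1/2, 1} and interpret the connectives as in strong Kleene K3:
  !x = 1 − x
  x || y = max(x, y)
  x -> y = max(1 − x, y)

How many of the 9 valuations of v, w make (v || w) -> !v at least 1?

v = 0, w = 0 ↦ 1  ≥
v = 0, w = 1/2 ↦ 1  ≥
v = 0, w = 1 ↦ 1  ≥
v = 1/2, w = 0 ↦ 1/2  <
v = 1/2, w = 1/2 ↦ 1/2  <
v = 1/2, w = 1 ↦ 1/2  <
v = 1, w = 0 ↦ 0  <
v = 1, w = 1/2 ↦ 0  <
v = 1, w = 1 ↦ 0  <
So 3 of the 9 assignments meet the threshold.

3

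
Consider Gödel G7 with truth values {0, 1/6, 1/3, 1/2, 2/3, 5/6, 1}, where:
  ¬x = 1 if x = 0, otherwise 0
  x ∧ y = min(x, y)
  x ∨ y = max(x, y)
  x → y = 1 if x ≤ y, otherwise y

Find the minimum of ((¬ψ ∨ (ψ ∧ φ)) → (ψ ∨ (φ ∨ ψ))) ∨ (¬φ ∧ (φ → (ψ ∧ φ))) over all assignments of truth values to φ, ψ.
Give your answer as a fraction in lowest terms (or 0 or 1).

1/6

Take φ = 1/6, ψ = 0:
¬ψ = ¬0 = 1
ψ ∧ φ = 0 ∧ 1/6 = 0
¬ψ ∨ (ψ ∧ φ) = 1 ∨ 0 = 1
φ ∨ ψ = 1/6 ∨ 0 = 1/6
ψ ∨ (φ ∨ ψ) = 0 ∨ 1/6 = 1/6
(¬ψ ∨ (ψ ∧ φ)) → (ψ ∨ (φ ∨ ψ)) = 1 → 1/6 = 1/6
¬φ = ¬1/6 = 0
ψ ∧ φ = 0 ∧ 1/6 = 0
φ → (ψ ∧ φ) = 1/6 → 0 = 0
¬φ ∧ (φ → (ψ ∧ φ)) = 0 ∧ 0 = 0
((¬ψ ∨ (ψ ∧ φ)) → (ψ ∨ (φ ∨ ψ))) ∨ (¬φ ∧ (φ → (ψ ∧ φ))) = 1/6 ∨ 0 = 1/6
No assignment yields a value below 1/6, so this is the minimum.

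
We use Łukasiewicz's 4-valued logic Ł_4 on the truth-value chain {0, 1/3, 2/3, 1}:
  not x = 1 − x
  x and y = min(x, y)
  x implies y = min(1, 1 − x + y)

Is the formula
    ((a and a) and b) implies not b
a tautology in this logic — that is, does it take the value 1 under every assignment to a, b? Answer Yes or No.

No

Counterexample: take a = 1/3, b = 1.
a and a = 1/3 and 1/3 = 1/3
(a and a) and b = 1/3 and 1 = 1/3
not b = not 1 = 0
((a and a) and b) implies not b = 1/3 implies 0 = 2/3
This gives 2/3 ≠ 1.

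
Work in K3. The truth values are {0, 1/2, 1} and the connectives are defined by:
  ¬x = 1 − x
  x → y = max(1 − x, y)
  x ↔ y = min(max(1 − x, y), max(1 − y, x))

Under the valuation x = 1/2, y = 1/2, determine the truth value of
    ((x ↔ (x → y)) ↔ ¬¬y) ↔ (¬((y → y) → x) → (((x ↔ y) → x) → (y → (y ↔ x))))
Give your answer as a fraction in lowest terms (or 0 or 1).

1/2

x → y = 1/2 → 1/2 = 1/2
x ↔ (x → y) = 1/2 ↔ 1/2 = 1/2
¬y = ¬1/2 = 1/2
¬¬y = ¬1/2 = 1/2
(x ↔ (x → y)) ↔ ¬¬y = 1/2 ↔ 1/2 = 1/2
y → y = 1/2 → 1/2 = 1/2
(y → y) → x = 1/2 → 1/2 = 1/2
¬((y → y) → x) = ¬1/2 = 1/2
x ↔ y = 1/2 ↔ 1/2 = 1/2
(x ↔ y) → x = 1/2 → 1/2 = 1/2
y ↔ x = 1/2 ↔ 1/2 = 1/2
y → (y ↔ x) = 1/2 → 1/2 = 1/2
((x ↔ y) → x) → (y → (y ↔ x)) = 1/2 → 1/2 = 1/2
¬((y → y) → x) → (((x ↔ y) → x) → (y → (y ↔ x))) = 1/2 → 1/2 = 1/2
((x ↔ (x → y)) ↔ ¬¬y) ↔ (¬((y → y) → x) → (((x ↔ y) → x) → (y → (y ↔ x)))) = 1/2 ↔ 1/2 = 1/2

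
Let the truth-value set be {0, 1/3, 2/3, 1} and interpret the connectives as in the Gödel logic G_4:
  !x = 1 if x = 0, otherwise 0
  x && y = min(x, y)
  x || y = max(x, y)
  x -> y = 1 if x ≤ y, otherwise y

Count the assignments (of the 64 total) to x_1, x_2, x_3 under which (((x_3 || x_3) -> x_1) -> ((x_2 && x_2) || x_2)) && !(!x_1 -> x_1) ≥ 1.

13

value 1: 13 assignments (counts)
value 2/3: 1 assignment
value 1/3: 1 assignment
value 0: 49 assignments
So 13 of the 64 assignments meet the threshold.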